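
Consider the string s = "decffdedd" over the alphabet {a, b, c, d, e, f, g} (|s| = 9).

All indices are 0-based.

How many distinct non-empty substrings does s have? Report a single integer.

39

sorted suffixes:
  #0 SA[0]=2  'cffdedd'
  #1 SA[1]=8  'd'
  #2 SA[2]=7  'dd'
  #3 SA[3]=0  'decffdedd'
  #4 SA[4]=5  'dedd'
  #5 SA[5]=1  'ecffdedd'
  #6 SA[6]=6  'edd'
  #7 SA[7]=4  'fdedd'
  #8 SA[8]=3  'ffdedd'

SA = [2, 8, 7, 0, 5, 1, 6, 4, 3]
[i] adj suffixes → lcp
  [1] 2/8 → 0 ('')
  [2] 8/7 → 1 ('d')
  [3] 7/0 → 1 ('d')
  [4] 0/5 → 2 ('de')
  [5] 5/1 → 0 ('')
  [6] 1/6 → 1 ('e')
  [7] 6/4 → 0 ('')
  [8] 4/3 → 1 ('f')

n(n+1)/2 = 9·10/2 = 45
Σ LCP = 0 + 0 + 1 + 1 + 2 + 0 + 1 + 0 + 1 = 6
distinct = 45 − 6 = 39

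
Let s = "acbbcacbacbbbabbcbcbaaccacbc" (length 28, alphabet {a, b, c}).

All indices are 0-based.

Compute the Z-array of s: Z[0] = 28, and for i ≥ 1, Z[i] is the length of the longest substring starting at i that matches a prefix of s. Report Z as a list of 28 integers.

Z[0]=28
i=1: outside box; Z[1]=0
i=2: outside box; Z[2]=0
i=3: outside box; Z[3]=0
i=4: outside box; Z[4]=0
i=5: outside box; Z[5]=3 extend→box=[5,8)
i=6: min(r-i=2, Z[1]=0)=0; Z[6]=0
i=7: min(r-i=1, Z[2]=0)=0; Z[7]=0
i=8: outside box; Z[8]=4 extend→box=[8,12)
i=9: min(r-i=3, Z[1]=0)=0; Z[9]=0
i=10: min(r-i=2, Z[2]=0)=0; Z[10]=0
i=11: min(r-i=1, Z[3]=0)=0; Z[11]=0
i=12: outside box; Z[12]=0
i=13: outside box; Z[13]=1 extend→box=[13,14)
i=14: outside box; Z[14]=0
i=15: outside box; Z[15]=0
i=16: outside box; Z[16]=0
i=17: outside box; Z[17]=0
i=18: outside box; Z[18]=0
i=19: outside box; Z[19]=0
i=20: outside box; Z[20]=1 extend→box=[20,21)
i=21: outside box; Z[21]=2 extend→box=[21,23)
i=22: min(r-i=1, Z[1]=0)=0; Z[22]=0
i=23: outside box; Z[23]=0
i=24: outside box; Z[24]=3 extend→box=[24,27)
i=25: min(r-i=2, Z[1]=0)=0; Z[25]=0
i=26: min(r-i=1, Z[2]=0)=0; Z[26]=0
i=27: outside box; Z[27]=0

[28, 0, 0, 0, 0, 3, 0, 0, 4, 0, 0, 0, 0, 1, 0, 0, 0, 0, 0, 0, 1, 2, 0, 0, 3, 0, 0, 0]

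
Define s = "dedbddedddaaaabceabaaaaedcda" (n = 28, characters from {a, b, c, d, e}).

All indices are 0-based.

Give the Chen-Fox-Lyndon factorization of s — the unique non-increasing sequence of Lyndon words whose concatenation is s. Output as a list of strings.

emit factor 1: 'de' (i=0, period=2)
emit factor 2: 'd' (i=2, period=1)
emit factor 3: 'bddeddd' (i=3, period=7)
emit factor 4: 'aaaabceabaaaaedcd' (i=10, period=17)
emit factor 5: 'a' (i=27, period=1)

["de", "d", "bddeddd", "aaaabceabaaaaedcd", "a"]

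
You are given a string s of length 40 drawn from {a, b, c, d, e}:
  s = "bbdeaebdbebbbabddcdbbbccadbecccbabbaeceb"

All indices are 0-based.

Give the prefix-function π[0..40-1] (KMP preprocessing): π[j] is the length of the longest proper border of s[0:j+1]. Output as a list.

π[0] = 0
j=1 s[j]='b': π[1]=1 (border 'b')
j=2 s[j]='d': k: 1→0; π[2]=0 (border '')
j=3 s[j]='e': π[3]=0 (border '')
j=4 s[j]='a': π[4]=0 (border '')
j=5 s[j]='e': π[5]=0 (border '')
j=6 s[j]='b': π[6]=1 (border 'b')
j=7 s[j]='d': k: 1→0; π[7]=0 (border '')
j=8 s[j]='b': π[8]=1 (border 'b')
j=9 s[j]='e': k: 1→0; π[9]=0 (border '')
j=10 s[j]='b': π[10]=1 (border 'b')
j=11 s[j]='b': π[11]=2 (border 'bb')
j=12 s[j]='b': k: 2→1; π[12]=2 (border 'bb')
j=13 s[j]='a': k: 2→1→0; π[13]=0 (border '')
j=14 s[j]='b': π[14]=1 (border 'b')
j=15 s[j]='d': k: 1→0; π[15]=0 (border '')
j=16 s[j]='d': π[16]=0 (border '')
j=17 s[j]='c': π[17]=0 (border '')
j=18 s[j]='d': π[18]=0 (border '')
j=19 s[j]='b': π[19]=1 (border 'b')
j=20 s[j]='b': π[20]=2 (border 'bb')
j=21 s[j]='b': k: 2→1; π[21]=2 (border 'bb')
j=22 s[j]='c': k: 2→1→0; π[22]=0 (border '')
j=23 s[j]='c': π[23]=0 (border '')
j=24 s[j]='a': π[24]=0 (border '')
j=25 s[j]='d': π[25]=0 (border '')
j=26 s[j]='b': π[26]=1 (border 'b')
j=27 s[j]='e': k: 1→0; π[27]=0 (border '')
j=28 s[j]='c': π[28]=0 (border '')
j=29 s[j]='c': π[29]=0 (border '')
j=30 s[j]='c': π[30]=0 (border '')
j=31 s[j]='b': π[31]=1 (border 'b')
j=32 s[j]='a': k: 1→0; π[32]=0 (border '')
j=33 s[j]='b': π[33]=1 (border 'b')
j=34 s[j]='b': π[34]=2 (border 'bb')
j=35 s[j]='a': k: 2→1→0; π[35]=0 (border '')
j=36 s[j]='e': π[36]=0 (border '')
j=37 s[j]='c': π[37]=0 (border '')
j=38 s[j]='e': π[38]=0 (border '')
j=39 s[j]='b': π[39]=1 (border 'b')

[0, 1, 0, 0, 0, 0, 1, 0, 1, 0, 1, 2, 2, 0, 1, 0, 0, 0, 0, 1, 2, 2, 0, 0, 0, 0, 1, 0, 0, 0, 0, 1, 0, 1, 2, 0, 0, 0, 0, 1]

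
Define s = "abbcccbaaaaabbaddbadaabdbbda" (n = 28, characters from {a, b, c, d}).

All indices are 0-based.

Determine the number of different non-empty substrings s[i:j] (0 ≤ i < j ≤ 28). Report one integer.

361

sorted suffixes:
  #0 SA[0]=27  'a'
  #1 SA[1]=7  'aaaaabbaddbadaabdbbda'
  #2 SA[2]=8  'aaaabbaddbadaabdbbda'
  #3 SA[3]=9  'aaabbaddbadaabdbbda'
  #4 SA[4]=10  'aabbaddbadaabdbbda'
  #5 SA[5]=20  'aabdbbda'
  #6 SA[6]=11  'abbaddbadaabdbbda'
  #7 SA[7]=0  'abbcccbaaaaabbaddbadaabdbbda'
  #8 SA[8]=21  'abdbbda'
  #9 SA[9]=18  'adaabdbbda'
  #10 SA[10]=14  'addbadaabdbbda'
  #11 SA[11]=6  'baaaaabbaddbadaabdbbda'
  #12 SA[12]=17  'badaabdbbda'
  #13 SA[13]=13  'baddbadaabdbbda'
  #14 SA[14]=12  'bbaddbadaabdbbda'
  #15 SA[15]=1  'bbcccbaaaaabbaddbadaabdbbda'
  #16 SA[16]=24  'bbda'
  #17 SA[17]=2  'bcccbaaaaabbaddbadaabdbbda'
  #18 SA[18]=25  'bda'
  #19 SA[19]=22  'bdbbda'
  #20 SA[20]=5  'cbaaaaabbaddbadaabdbbda'
  #21 SA[21]=4  'ccbaaaaabbaddbadaabdbbda'
  #22 SA[22]=3  'cccbaaaaabbaddbadaabdbbda'
  #23 SA[23]=26  'da'
  #24 SA[24]=19  'daabdbbda'
  #25 SA[25]=16  'dbadaabdbbda'
  #26 SA[26]=23  'dbbda'
  #27 SA[27]=15  'ddbadaabdbbda'

SA = [27, 7, 8, 9, 10, 20, 11, 0, 21, 18, 14, 6, 17, 13, 12, 1, 24, 2, 25, 22, 5, 4, 3, 26, 19, 16, 23, 15]
i: (SA[i-1],SA[i]) lcp shared
  1: (27,7) 1 'a'
  2: (7,8) 4 'aaaa'
  3: (8,9) 3 'aaa'
  4: (9,10) 2 'aa'
  5: (10,20) 3 'aab'
  6: (20,11) 1 'a'
  7: (11,0) 3 'abb'
  8: (0,21) 2 'ab'
  9: (21,18) 1 'a'
  10: (18,14) 2 'ad'
  11: (14,6) 0 ''
  12: (6,17) 2 'ba'
  13: (17,13) 3 'bad'
  14: (13,12) 1 'b'
  15: (12,1) 2 'bb'
  16: (1,24) 2 'bb'
  17: (24,2) 1 'b'
  18: (2,25) 1 'b'
  19: (25,22) 2 'bd'
  20: (22,5) 0 ''
  21: (5,4) 1 'c'
  22: (4,3) 2 'cc'
  23: (3,26) 0 ''
  24: (26,19) 2 'da'
  25: (19,16) 1 'd'
  26: (16,23) 2 'db'
  27: (23,15) 1 'd'

n(n+1)/2 = 28·29/2 = 406
Σ LCP = 0 + 1 + 4 + 3 + 2 + 3 + 1 + 3 + 2 + 1 + 2 + 0 + 2 + 3 + 1 + 2 + 2 + 1 + 1 + 2 + 0 + 1 + 2 + 0 + 2 + 1 + 2 + 1 = 45
distinct = 406 − 45 = 361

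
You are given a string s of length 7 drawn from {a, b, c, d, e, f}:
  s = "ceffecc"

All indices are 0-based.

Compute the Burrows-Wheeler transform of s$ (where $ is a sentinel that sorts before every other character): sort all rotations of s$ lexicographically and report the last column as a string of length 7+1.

rank  rotation  last
    0  $ceffecc  c
    1  c$ceffec  c
    2  cc$ceffe  e
    3  ceffecc$  $
    4  ecc$ceff  f
    5  effecc$c  c
    6  fecc$cef  f
    7  ffecc$ce  e

cce$fcfe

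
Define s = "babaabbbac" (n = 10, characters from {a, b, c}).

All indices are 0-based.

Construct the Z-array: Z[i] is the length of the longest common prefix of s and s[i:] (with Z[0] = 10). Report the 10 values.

Z[0]=10
i=1: i≥r, start 0; Z[1]=0
i=2: i≥r, start 0; Z[2]=2 grow→box=[2,4)
i=3: min(r-i=1, Z[1]=0)=0; Z[3]=0
i=4: i≥r, start 0; Z[4]=0
i=5: i≥r, start 0; Z[5]=1 grow→box=[5,6)
i=6: i≥r, start 0; Z[6]=1 grow→box=[6,7)
i=7: i≥r, start 0; Z[7]=2 grow→box=[7,9)
i=8: min(r-i=1, Z[1]=0)=0; Z[8]=0
i=9: i≥r, start 0; Z[9]=0

[10, 0, 2, 0, 0, 1, 1, 2, 0, 0]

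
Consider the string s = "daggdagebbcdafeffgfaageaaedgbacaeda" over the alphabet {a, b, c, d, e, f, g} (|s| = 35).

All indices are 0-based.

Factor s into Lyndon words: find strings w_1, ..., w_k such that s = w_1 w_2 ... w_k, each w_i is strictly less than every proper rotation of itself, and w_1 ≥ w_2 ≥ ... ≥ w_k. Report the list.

["d", "aggd", "agebbcd", "afeffgf", "aage", "aaedgbacaed", "a"]

emit factor 1: 'd' (i=0, period=1)
emit factor 2: 'aggd' (i=1, period=4)
emit factor 3: 'agebbcd' (i=5, period=7)
emit factor 4: 'afeffgf' (i=12, period=7)
emit factor 5: 'aage' (i=19, period=4)
emit factor 6: 'aaedgbacaed' (i=23, period=11)
emit factor 7: 'a' (i=34, period=1)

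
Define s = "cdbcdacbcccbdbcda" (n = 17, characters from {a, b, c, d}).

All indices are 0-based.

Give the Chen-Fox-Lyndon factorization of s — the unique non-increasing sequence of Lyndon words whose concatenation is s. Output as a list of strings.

emit factor 1: 'cd' (i=0, period=2)
emit factor 2: 'bcd' (i=2, period=3)
emit factor 3: 'acbcccbdbcd' (i=5, period=11)
emit factor 4: 'a' (i=16, period=1)

["cd", "bcd", "acbcccbdbcd", "a"]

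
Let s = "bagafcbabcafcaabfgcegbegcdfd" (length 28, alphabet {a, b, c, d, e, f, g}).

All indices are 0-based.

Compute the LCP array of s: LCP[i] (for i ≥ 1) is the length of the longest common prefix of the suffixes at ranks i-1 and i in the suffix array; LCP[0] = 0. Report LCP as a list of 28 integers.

sorted suffixes:
  #0 SA[0]=13  'aabfgcegbegcdfd'
  #1 SA[1]=7  'abcafcaabfgcegbegcdfd'
  #2 SA[2]=14  'abfgcegbegcdfd'
  #3 SA[3]=10  'afcaabfgcegbegcdfd'
  #4 SA[4]=3  'afcbabcafcaabfgcegbegcdfd'
  #5 SA[5]=1  'agafcbabcafcaabfgcegbegcdfd'
  #6 SA[6]=6  'babcafcaabfgcegbegcdfd'
  #7 SA[7]=0  'bagafcbabcafcaabfgcegbegcdfd'
  #8 SA[8]=8  'bcafcaabfgcegbegcdfd'
  #9 SA[9]=21  'begcdfd'
  #10 SA[10]=15  'bfgcegbegcdfd'
  #11 SA[11]=12  'caabfgcegbegcdfd'
  #12 SA[12]=9  'cafcaabfgcegbegcdfd'
  #13 SA[13]=5  'cbabcafcaabfgcegbegcdfd'
  #14 SA[14]=24  'cdfd'
  #15 SA[15]=18  'cegbegcdfd'
  #16 SA[16]=27  'd'
  #17 SA[17]=25  'dfd'
  #18 SA[18]=19  'egbegcdfd'
  #19 SA[19]=22  'egcdfd'
  #20 SA[20]=11  'fcaabfgcegbegcdfd'
  #21 SA[21]=4  'fcbabcafcaabfgcegbegcdfd'
  #22 SA[22]=26  'fd'
  #23 SA[23]=16  'fgcegbegcdfd'
  #24 SA[24]=2  'gafcbabcafcaabfgcegbegcdfd'
  #25 SA[25]=20  'gbegcdfd'
  #26 SA[26]=23  'gcdfd'
  #27 SA[27]=17  'gcegbegcdfd'

SA = [13, 7, 14, 10, 3, 1, 6, 0, 8, 21, 15, 12, 9, 5, 24, 18, 27, 25, 19, 22, 11, 4, 26, 16, 2, 20, 23, 17]
rank  pair      lcp
   1  s[13:],s[7:]  1  'a'
   2  s[7:],s[14:]  2  'ab'
   3  s[14:],s[10:]  1  'a'
   4  s[10:],s[3:]  3  'afc'
   5  s[3:],s[1:]  1  'a'
   6  s[1:],s[6:]  0  ''
   7  s[6:],s[0:]  2  'ba'
   8  s[0:],s[8:]  1  'b'
   9  s[8:],s[21:]  1  'b'
  10  s[21:],s[15:]  1  'b'
  11  s[15:],s[12:]  0  ''
  12  s[12:],s[9:]  2  'ca'
  13  s[9:],s[5:]  1  'c'
  14  s[5:],s[24:]  1  'c'
  15  s[24:],s[18:]  1  'c'
  16  s[18:],s[27:]  0  ''
  17  s[27:],s[25:]  1  'd'
  18  s[25:],s[19:]  0  ''
  19  s[19:],s[22:]  2  'eg'
  20  s[22:],s[11:]  0  ''
  21  s[11:],s[4:]  2  'fc'
  22  s[4:],s[26:]  1  'f'
  23  s[26:],s[16:]  1  'f'
  24  s[16:],s[2:]  0  ''
  25  s[2:],s[20:]  1  'g'
  26  s[20:],s[23:]  1  'g'
  27  s[23:],s[17:]  2  'gc'

[0, 1, 2, 1, 3, 1, 0, 2, 1, 1, 1, 0, 2, 1, 1, 1, 0, 1, 0, 2, 0, 2, 1, 1, 0, 1, 1, 2]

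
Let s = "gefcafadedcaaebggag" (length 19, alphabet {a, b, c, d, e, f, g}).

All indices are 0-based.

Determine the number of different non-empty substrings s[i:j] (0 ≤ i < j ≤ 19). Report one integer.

177

sorted suffixes:
  #0 SA[0]=11  'aaebggag'
  #1 SA[1]=6  'adedcaaebggag'
  #2 SA[2]=12  'aebggag'
  #3 SA[3]=4  'afadedcaaebggag'
  #4 SA[4]=17  'ag'
  #5 SA[5]=14  'bggag'
  #6 SA[6]=10  'caaebggag'
  #7 SA[7]=3  'cafadedcaaebggag'
  #8 SA[8]=9  'dcaaebggag'
  #9 SA[9]=7  'dedcaaebggag'
  #10 SA[10]=13  'ebggag'
  #11 SA[11]=8  'edcaaebggag'
  #12 SA[12]=1  'efcafadedcaaebggag'
  #13 SA[13]=5  'fadedcaaebggag'
  #14 SA[14]=2  'fcafadedcaaebggag'
  #15 SA[15]=18  'g'
  #16 SA[16]=16  'gag'
  #17 SA[17]=0  'gefcafadedcaaebggag'
  #18 SA[18]=15  'ggag'

SA = [11, 6, 12, 4, 17, 14, 10, 3, 9, 7, 13, 8, 1, 5, 2, 18, 16, 0, 15]
[i] adj suffixes → lcp
  [1] 11/6 → 1 ('a')
  [2] 6/12 → 1 ('a')
  [3] 12/4 → 1 ('a')
  [4] 4/17 → 1 ('a')
  [5] 17/14 → 0 ('')
  [6] 14/10 → 0 ('')
  [7] 10/3 → 2 ('ca')
  [8] 3/9 → 0 ('')
  [9] 9/7 → 1 ('d')
  [10] 7/13 → 0 ('')
  [11] 13/8 → 1 ('e')
  [12] 8/1 → 1 ('e')
  [13] 1/5 → 0 ('')
  [14] 5/2 → 1 ('f')
  [15] 2/18 → 0 ('')
  [16] 18/16 → 1 ('g')
  [17] 16/0 → 1 ('g')
  [18] 0/15 → 1 ('g')

n(n+1)/2 = 19·20/2 = 190
Σ LCP = 0 + 1 + 1 + 1 + 1 + 0 + 0 + 2 + 0 + 1 + 0 + 1 + 1 + 0 + 1 + 0 + 1 + 1 + 1 = 13
distinct = 190 − 13 = 177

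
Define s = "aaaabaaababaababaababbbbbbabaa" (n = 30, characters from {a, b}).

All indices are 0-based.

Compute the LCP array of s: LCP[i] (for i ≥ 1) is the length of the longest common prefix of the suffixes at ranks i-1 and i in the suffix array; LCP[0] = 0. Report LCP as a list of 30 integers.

rank→(start, suffix):
  0 → (29, 'a')
  1 → (28, 'aa')
  2 → (0, 'aaaabaaababaababaababbbbbbabaa')
  3 → (1, 'aaabaaababaababaababbbbbbabaa')
  4 → (5, 'aaababaababaababbbbbbabaa')
  5 → (2, 'aabaaababaababaababbbbbbabaa')
  6 → (6, 'aababaababaababbbbbbabaa')
  7 → (11, 'aababaababbbbbbabaa')
  8 → (16, 'aababbbbbbabaa')
  9 → (26, 'abaa')
  10 → (3, 'abaaababaababaababbbbbbabaa')
  11 → (9, 'abaababaababbbbbbabaa')
  12 → (14, 'abaababbbbbbabaa')
  13 → (7, 'ababaababaababbbbbbabaa')
  14 → (12, 'ababaababbbbbbabaa')
  15 → (17, 'ababbbbbbabaa')
  16 → (19, 'abbbbbbabaa')
  17 → (27, 'baa')
  18 → (4, 'baaababaababaababbbbbbabaa')
  19 → (10, 'baababaababbbbbbabaa')
  20 → (15, 'baababbbbbbabaa')
  21 → (25, 'babaa')
  22 → (8, 'babaababaababbbbbbabaa')
  23 → (13, 'babaababbbbbbabaa')
  24 → (18, 'babbbbbbabaa')
  25 → (24, 'bbabaa')
  26 → (23, 'bbbabaa')
  27 → (22, 'bbbbabaa')
  28 → (21, 'bbbbbabaa')
  29 → (20, 'bbbbbbabaa')

SA = [29, 28, 0, 1, 5, 2, 6, 11, 16, 26, 3, 9, 14, 7, 12, 17, 19, 27, 4, 10, 15, 25, 8, 13, 18, 24, 23, 22, 21, 20]
[i] adj suffixes → lcp
  [1] 29/28 → 1 ('a')
  [2] 28/0 → 2 ('aa')
  [3] 0/1 → 3 ('aaa')
  [4] 1/5 → 5 ('aaaba')
  [5] 5/2 → 2 ('aa')
  [6] 2/6 → 4 ('aaba')
  [7] 6/11 → 10 ('aababaabab')
  [8] 11/16 → 5 ('aabab')
  [9] 16/26 → 1 ('a')
  [10] 26/3 → 4 ('abaa')
  [11] 3/9 → 4 ('abaa')
  [12] 9/14 → 7 ('abaabab')
  [13] 14/7 → 3 ('aba')
  [14] 7/12 → 9 ('ababaabab')
  [15] 12/17 → 4 ('abab')
  [16] 17/19 → 2 ('ab')
  [17] 19/27 → 0 ('')
  [18] 27/4 → 3 ('baa')
  [19] 4/10 → 3 ('baa')
  [20] 10/15 → 6 ('baabab')
  [21] 15/25 → 2 ('ba')
  [22] 25/8 → 5 ('babaa')
  [23] 8/13 → 8 ('babaabab')
  [24] 13/18 → 3 ('bab')
  [25] 18/24 → 1 ('b')
  [26] 24/23 → 2 ('bb')
  [27] 23/22 → 3 ('bbb')
  [28] 22/21 → 4 ('bbbb')
  [29] 21/20 → 5 ('bbbbb')

[0, 1, 2, 3, 5, 2, 4, 10, 5, 1, 4, 4, 7, 3, 9, 4, 2, 0, 3, 3, 6, 2, 5, 8, 3, 1, 2, 3, 4, 5]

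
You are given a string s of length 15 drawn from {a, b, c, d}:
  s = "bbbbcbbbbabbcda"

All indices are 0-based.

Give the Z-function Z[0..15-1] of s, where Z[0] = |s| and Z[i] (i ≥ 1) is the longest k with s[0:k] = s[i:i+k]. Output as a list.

Z[0]=15
i=1: fresh scan; Z[1]=3 extend→box=[1,4)
i=2: min(r-i=2, Z[1]=3)=2; Z[2]=2
i=3: min(r-i=1, Z[2]=2)=1; Z[3]=1
i=4: fresh scan; Z[4]=0
i=5: fresh scan; Z[5]=4 extend→box=[5,9)
i=6: min(r-i=3, Z[1]=3)=3; Z[6]=3
i=7: min(r-i=2, Z[2]=2)=2; Z[7]=2
i=8: min(r-i=1, Z[3]=1)=1; Z[8]=1
i=9: fresh scan; Z[9]=0
i=10: fresh scan; Z[10]=2 extend→box=[10,12)
i=11: min(r-i=1, Z[1]=3)=1; Z[11]=1
i=12: fresh scan; Z[12]=0
i=13: fresh scan; Z[13]=0
i=14: fresh scan; Z[14]=0

[15, 3, 2, 1, 0, 4, 3, 2, 1, 0, 2, 1, 0, 0, 0]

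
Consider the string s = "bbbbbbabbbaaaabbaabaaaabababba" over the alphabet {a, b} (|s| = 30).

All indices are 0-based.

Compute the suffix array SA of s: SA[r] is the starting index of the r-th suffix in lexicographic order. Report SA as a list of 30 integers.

[29, 19, 10, 20, 11, 16, 21, 12, 17, 22, 24, 26, 13, 6, 28, 18, 9, 15, 23, 25, 5, 27, 8, 14, 4, 7, 3, 2, 1, 0]

rank→(start, suffix):
  0 → (29, 'a')
  1 → (19, 'aaaabababba')
  2 → (10, 'aaaabbaabaaaabababba')
  3 → (20, 'aaabababba')
  4 → (11, 'aaabbaabaaaabababba')
  5 → (16, 'aabaaaabababba')
  6 → (21, 'aabababba')
  7 → (12, 'aabbaabaaaabababba')
  8 → (17, 'abaaaabababba')
  9 → (22, 'abababba')
  10 → (24, 'ababba')
  11 → (26, 'abba')
  12 → (13, 'abbaabaaaabababba')
  13 → (6, 'abbbaaaabbaabaaaabababba')
  14 → (28, 'ba')
  15 → (18, 'baaaabababba')
  16 → (9, 'baaaabbaabaaaabababba')
  17 → (15, 'baabaaaabababba')
  18 → (23, 'bababba')
  19 → (25, 'babba')
  20 → (5, 'babbbaaaabbaabaaaabababba')
  21 → (27, 'bba')
  22 → (8, 'bbaaaabbaabaaaabababba')
  23 → (14, 'bbaabaaaabababba')
  24 → (4, 'bbabbbaaaabbaabaaaabababba')
  25 → (7, 'bbbaaaabbaabaaaabababba')
  26 → (3, 'bbbabbbaaaabbaabaaaabababba')
  27 → (2, 'bbbbabbbaaaabbaabaaaabababba')
  28 → (1, 'bbbbbabbbaaaabbaabaaaabababba')
  29 → (0, 'bbbbbbabbbaaaabbaabaaaabababba')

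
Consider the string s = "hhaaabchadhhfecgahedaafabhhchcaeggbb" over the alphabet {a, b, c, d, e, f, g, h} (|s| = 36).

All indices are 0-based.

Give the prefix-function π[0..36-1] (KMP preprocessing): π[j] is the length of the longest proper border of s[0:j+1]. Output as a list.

π[0] = 0
j=1 s[j]='h': π[1]=1 (border 'h')
j=2 s[j]='a': k: 1→0; π[2]=0 (border '')
j=3 s[j]='a': π[3]=0 (border '')
j=4 s[j]='a': π[4]=0 (border '')
j=5 s[j]='b': π[5]=0 (border '')
j=6 s[j]='c': π[6]=0 (border '')
j=7 s[j]='h': π[7]=1 (border 'h')
j=8 s[j]='a': k: 1→0; π[8]=0 (border '')
j=9 s[j]='d': π[9]=0 (border '')
j=10 s[j]='h': π[10]=1 (border 'h')
j=11 s[j]='h': π[11]=2 (border 'hh')
j=12 s[j]='f': k: 2→1→0; π[12]=0 (border '')
j=13 s[j]='e': π[13]=0 (border '')
j=14 s[j]='c': π[14]=0 (border '')
j=15 s[j]='g': π[15]=0 (border '')
j=16 s[j]='a': π[16]=0 (border '')
j=17 s[j]='h': π[17]=1 (border 'h')
j=18 s[j]='e': k: 1→0; π[18]=0 (border '')
j=19 s[j]='d': π[19]=0 (border '')
j=20 s[j]='a': π[20]=0 (border '')
j=21 s[j]='a': π[21]=0 (border '')
j=22 s[j]='f': π[22]=0 (border '')
j=23 s[j]='a': π[23]=0 (border '')
j=24 s[j]='b': π[24]=0 (border '')
j=25 s[j]='h': π[25]=1 (border 'h')
j=26 s[j]='h': π[26]=2 (border 'hh')
j=27 s[j]='c': k: 2→1→0; π[27]=0 (border '')
j=28 s[j]='h': π[28]=1 (border 'h')
j=29 s[j]='c': k: 1→0; π[29]=0 (border '')
j=30 s[j]='a': π[30]=0 (border '')
j=31 s[j]='e': π[31]=0 (border '')
j=32 s[j]='g': π[32]=0 (border '')
j=33 s[j]='g': π[33]=0 (border '')
j=34 s[j]='b': π[34]=0 (border '')
j=35 s[j]='b': π[35]=0 (border '')

[0, 1, 0, 0, 0, 0, 0, 1, 0, 0, 1, 2, 0, 0, 0, 0, 0, 1, 0, 0, 0, 0, 0, 0, 0, 1, 2, 0, 1, 0, 0, 0, 0, 0, 0, 0]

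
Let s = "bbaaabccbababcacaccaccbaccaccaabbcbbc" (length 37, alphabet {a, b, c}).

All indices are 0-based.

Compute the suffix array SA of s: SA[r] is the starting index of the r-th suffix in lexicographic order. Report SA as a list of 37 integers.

[2, 29, 3, 9, 30, 11, 4, 14, 26, 23, 16, 19, 1, 8, 10, 22, 0, 34, 31, 35, 12, 32, 5, 36, 28, 13, 25, 15, 18, 7, 21, 33, 27, 24, 17, 6, 20]

sorted suffixes:
  #0 SA[0]=2  'aaabccbababcacaccaccbaccaccaabbcbbc'
  #1 SA[1]=29  'aabbcbbc'
  #2 SA[2]=3  'aabccbababcacaccaccbaccaccaabbcbbc'
  #3 SA[3]=9  'ababcacaccaccbaccaccaabbcbbc'
  #4 SA[4]=30  'abbcbbc'
  #5 SA[5]=11  'abcacaccaccbaccaccaabbcbbc'
  #6 SA[6]=4  'abccbababcacaccaccbaccaccaabbcbbc'
  #7 SA[7]=14  'acaccaccbaccaccaabbcbbc'
  #8 SA[8]=26  'accaabbcbbc'
  #9 SA[9]=23  'accaccaabbcbbc'
  #10 SA[10]=16  'accaccbaccaccaabbcbbc'
  #11 SA[11]=19  'accbaccaccaabbcbbc'
  #12 SA[12]=1  'baaabccbababcacaccaccbaccaccaabbcbbc'
  #13 SA[13]=8  'bababcacaccaccbaccaccaabbcbbc'
  #14 SA[14]=10  'babcacaccaccbaccaccaabbcbbc'
  #15 SA[15]=22  'baccaccaabbcbbc'
  #16 SA[16]=0  'bbaaabccbababcacaccaccbaccaccaabbcbbc'
  #17 SA[17]=34  'bbc'
  #18 SA[18]=31  'bbcbbc'
  #19 SA[19]=35  'bc'
  #20 SA[20]=12  'bcacaccaccbaccaccaabbcbbc'
  #21 SA[21]=32  'bcbbc'
  #22 SA[22]=5  'bccbababcacaccaccbaccaccaabbcbbc'
  #23 SA[23]=36  'c'
  #24 SA[24]=28  'caabbcbbc'
  #25 SA[25]=13  'cacaccaccbaccaccaabbcbbc'
  #26 SA[26]=25  'caccaabbcbbc'
  #27 SA[27]=15  'caccaccbaccaccaabbcbbc'
  #28 SA[28]=18  'caccbaccaccaabbcbbc'
  #29 SA[29]=7  'cbababcacaccaccbaccaccaabbcbbc'
  #30 SA[30]=21  'cbaccaccaabbcbbc'
  #31 SA[31]=33  'cbbc'
  #32 SA[32]=27  'ccaabbcbbc'
  #33 SA[33]=24  'ccaccaabbcbbc'
  #34 SA[34]=17  'ccaccbaccaccaabbcbbc'
  #35 SA[35]=6  'ccbababcacaccaccbaccaccaabbcbbc'
  #36 SA[36]=20  'ccbaccaccaabbcbbc'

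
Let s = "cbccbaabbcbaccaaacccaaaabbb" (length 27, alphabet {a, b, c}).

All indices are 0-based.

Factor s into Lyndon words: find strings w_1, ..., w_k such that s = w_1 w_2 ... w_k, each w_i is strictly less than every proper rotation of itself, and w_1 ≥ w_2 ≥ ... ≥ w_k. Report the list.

["c", "bcc", "b", "aabbcbacc", "aaaccc", "aaaabbb"]

emit factor 1: 'c' (i=0, period=1)
emit factor 2: 'bcc' (i=1, period=3)
emit factor 3: 'b' (i=4, period=1)
emit factor 4: 'aabbcbacc' (i=5, period=9)
emit factor 5: 'aaaccc' (i=14, period=6)
emit factor 6: 'aaaabbb' (i=20, period=7)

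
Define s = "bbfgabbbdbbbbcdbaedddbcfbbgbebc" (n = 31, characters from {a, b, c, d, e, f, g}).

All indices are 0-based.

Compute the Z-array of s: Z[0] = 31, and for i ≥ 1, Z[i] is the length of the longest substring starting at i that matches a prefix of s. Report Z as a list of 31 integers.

[31, 1, 0, 0, 0, 2, 2, 1, 0, 2, 2, 2, 1, 0, 0, 1, 0, 0, 0, 0, 0, 1, 0, 0, 2, 1, 0, 1, 0, 1, 0]

Z[0]=31
i=1: i≥r, start 0; Z[1]=1 grow→box=[1,2)
i=2: i≥r, start 0; Z[2]=0
i=3: i≥r, start 0; Z[3]=0
i=4: i≥r, start 0; Z[4]=0
i=5: i≥r, start 0; Z[5]=2 grow→box=[5,7)
i=6: min(r-i=1, Z[1]=1)=1; Z[6]=2 grow→box=[6,8)
i=7: min(r-i=1, Z[1]=1)=1; Z[7]=1
i=8: i≥r, start 0; Z[8]=0
i=9: i≥r, start 0; Z[9]=2 grow→box=[9,11)
i=10: min(r-i=1, Z[1]=1)=1; Z[10]=2 grow→box=[10,12)
i=11: min(r-i=1, Z[1]=1)=1; Z[11]=2 grow→box=[11,13)
i=12: min(r-i=1, Z[1]=1)=1; Z[12]=1
i=13: i≥r, start 0; Z[13]=0
i=14: i≥r, start 0; Z[14]=0
i=15: i≥r, start 0; Z[15]=1 grow→box=[15,16)
i=16: i≥r, start 0; Z[16]=0
i=17: i≥r, start 0; Z[17]=0
i=18: i≥r, start 0; Z[18]=0
i=19: i≥r, start 0; Z[19]=0
i=20: i≥r, start 0; Z[20]=0
i=21: i≥r, start 0; Z[21]=1 grow→box=[21,22)
i=22: i≥r, start 0; Z[22]=0
i=23: i≥r, start 0; Z[23]=0
i=24: i≥r, start 0; Z[24]=2 grow→box=[24,26)
i=25: min(r-i=1, Z[1]=1)=1; Z[25]=1
i=26: i≥r, start 0; Z[26]=0
i=27: i≥r, start 0; Z[27]=1 grow→box=[27,28)
i=28: i≥r, start 0; Z[28]=0
i=29: i≥r, start 0; Z[29]=1 grow→box=[29,30)
i=30: i≥r, start 0; Z[30]=0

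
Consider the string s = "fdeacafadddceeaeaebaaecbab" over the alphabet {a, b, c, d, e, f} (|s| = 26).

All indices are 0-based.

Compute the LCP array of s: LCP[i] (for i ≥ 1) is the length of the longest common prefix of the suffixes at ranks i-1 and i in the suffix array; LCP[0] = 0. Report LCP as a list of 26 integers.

[0, 1, 1, 1, 1, 2, 2, 1, 0, 1, 2, 0, 1, 1, 0, 1, 2, 1, 0, 2, 3, 1, 1, 1, 0, 1]

rank→(start, suffix):
  0 → (19, 'aaecbab')
  1 → (24, 'ab')
  2 → (3, 'acafadddceeaeaebaaecbab')
  3 → (7, 'adddceeaeaebaaecbab')
  4 → (14, 'aeaebaaecbab')
  5 → (16, 'aebaaecbab')
  6 → (20, 'aecbab')
  7 → (5, 'afadddceeaeaebaaecbab')
  8 → (25, 'b')
  9 → (18, 'baaecbab')
  10 → (23, 'bab')
  11 → (4, 'cafadddceeaeaebaaecbab')
  12 → (22, 'cbab')
  13 → (11, 'ceeaeaebaaecbab')
  14 → (10, 'dceeaeaebaaecbab')
  15 → (9, 'ddceeaeaebaaecbab')
  16 → (8, 'dddceeaeaebaaecbab')
  17 → (1, 'deacafadddceeaeaebaaecbab')
  18 → (2, 'eacafadddceeaeaebaaecbab')
  19 → (13, 'eaeaebaaecbab')
  20 → (15, 'eaebaaecbab')
  21 → (17, 'ebaaecbab')
  22 → (21, 'ecbab')
  23 → (12, 'eeaeaebaaecbab')
  24 → (6, 'fadddceeaeaebaaecbab')
  25 → (0, 'fdeacafadddceeaeaebaaecbab')

SA = [19, 24, 3, 7, 14, 16, 20, 5, 25, 18, 23, 4, 22, 11, 10, 9, 8, 1, 2, 13, 15, 17, 21, 12, 6, 0]
[i] adj suffixes → lcp
  [1] 19/24 → 1 ('a')
  [2] 24/3 → 1 ('a')
  [3] 3/7 → 1 ('a')
  [4] 7/14 → 1 ('a')
  [5] 14/16 → 2 ('ae')
  [6] 16/20 → 2 ('ae')
  [7] 20/5 → 1 ('a')
  [8] 5/25 → 0 ('')
  [9] 25/18 → 1 ('b')
  [10] 18/23 → 2 ('ba')
  [11] 23/4 → 0 ('')
  [12] 4/22 → 1 ('c')
  [13] 22/11 → 1 ('c')
  [14] 11/10 → 0 ('')
  [15] 10/9 → 1 ('d')
  [16] 9/8 → 2 ('dd')
  [17] 8/1 → 1 ('d')
  [18] 1/2 → 0 ('')
  [19] 2/13 → 2 ('ea')
  [20] 13/15 → 3 ('eae')
  [21] 15/17 → 1 ('e')
  [22] 17/21 → 1 ('e')
  [23] 21/12 → 1 ('e')
  [24] 12/6 → 0 ('')
  [25] 6/0 → 1 ('f')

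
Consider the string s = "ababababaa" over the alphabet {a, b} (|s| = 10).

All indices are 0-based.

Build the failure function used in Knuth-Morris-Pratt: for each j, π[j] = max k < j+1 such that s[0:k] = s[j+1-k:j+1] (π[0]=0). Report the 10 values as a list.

π[0] = 0
j=1 s[j]='b': π[1]=0 (border '')
j=2 s[j]='a': π[2]=1 (border 'a')
j=3 s[j]='b': π[3]=2 (border 'ab')
j=4 s[j]='a': π[4]=3 (border 'aba')
j=5 s[j]='b': π[5]=4 (border 'abab')
j=6 s[j]='a': π[6]=5 (border 'ababa')
j=7 s[j]='b': π[7]=6 (border 'ababab')
j=8 s[j]='a': π[8]=7 (border 'abababa')
j=9 s[j]='a': k: 7→5→3→1→0; π[9]=1 (border 'a')

[0, 0, 1, 2, 3, 4, 5, 6, 7, 1]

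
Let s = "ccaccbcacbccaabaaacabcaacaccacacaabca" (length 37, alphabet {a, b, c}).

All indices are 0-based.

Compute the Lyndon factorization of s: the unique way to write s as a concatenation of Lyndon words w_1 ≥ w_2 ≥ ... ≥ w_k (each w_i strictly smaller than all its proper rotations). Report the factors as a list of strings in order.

["c", "c", "accbc", "acbcc", "aab", "aaacabcaacaccacacaabc", "a"]

emit factor 1: 'c' (i=0, period=1)
emit factor 2: 'c' (i=1, period=1)
emit factor 3: 'accbc' (i=2, period=5)
emit factor 4: 'acbcc' (i=7, period=5)
emit factor 5: 'aab' (i=12, period=3)
emit factor 6: 'aaacabcaacaccacacaabc' (i=15, period=21)
emit factor 7: 'a' (i=36, period=1)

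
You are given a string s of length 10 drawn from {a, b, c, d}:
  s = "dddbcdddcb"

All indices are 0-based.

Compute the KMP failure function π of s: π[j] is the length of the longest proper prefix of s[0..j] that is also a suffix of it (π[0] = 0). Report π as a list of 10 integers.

π[0] = 0
j=1 s[j]='d': π[1]=1 (border 'd')
j=2 s[j]='d': π[2]=2 (border 'dd')
j=3 s[j]='b': k: 2→1→0; π[3]=0 (border '')
j=4 s[j]='c': π[4]=0 (border '')
j=5 s[j]='d': π[5]=1 (border 'd')
j=6 s[j]='d': π[6]=2 (border 'dd')
j=7 s[j]='d': π[7]=3 (border 'ddd')
j=8 s[j]='c': k: 3→2→1→0; π[8]=0 (border '')
j=9 s[j]='b': π[9]=0 (border '')

[0, 1, 2, 0, 0, 1, 2, 3, 0, 0]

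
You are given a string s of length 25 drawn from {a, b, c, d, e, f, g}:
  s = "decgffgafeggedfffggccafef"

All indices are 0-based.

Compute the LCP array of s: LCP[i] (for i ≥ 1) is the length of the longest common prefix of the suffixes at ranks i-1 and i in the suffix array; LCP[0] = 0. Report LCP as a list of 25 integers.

sorted suffixes:
  #0 SA[0]=21  'afef'
  #1 SA[1]=7  'afeggedfffggccafef'
  #2 SA[2]=20  'cafef'
  #3 SA[3]=19  'ccafef'
  #4 SA[4]=2  'cgffgafeggedfffggccafef'
  #5 SA[5]=0  'decgffgafeggedfffggccafef'
  #6 SA[6]=13  'dfffggccafef'
  #7 SA[7]=1  'ecgffgafeggedfffggccafef'
  #8 SA[8]=12  'edfffggccafef'
  #9 SA[9]=23  'ef'
  #10 SA[10]=9  'eggedfffggccafef'
  #11 SA[11]=24  'f'
  #12 SA[12]=22  'fef'
  #13 SA[13]=8  'feggedfffggccafef'
  #14 SA[14]=14  'fffggccafef'
  #15 SA[15]=4  'ffgafeggedfffggccafef'
  #16 SA[16]=15  'ffggccafef'
  #17 SA[17]=5  'fgafeggedfffggccafef'
  #18 SA[18]=16  'fggccafef'
  #19 SA[19]=6  'gafeggedfffggccafef'
  #20 SA[20]=18  'gccafef'
  #21 SA[21]=11  'gedfffggccafef'
  #22 SA[22]=3  'gffgafeggedfffggccafef'
  #23 SA[23]=17  'ggccafef'
  #24 SA[24]=10  'ggedfffggccafef'

SA = [21, 7, 20, 19, 2, 0, 13, 1, 12, 23, 9, 24, 22, 8, 14, 4, 15, 5, 16, 6, 18, 11, 3, 17, 10]
i: (SA[i-1],SA[i]) lcp shared
  1: (21,7) 3 'afe'
  2: (7,20) 0 ''
  3: (20,19) 1 'c'
  4: (19,2) 1 'c'
  5: (2,0) 0 ''
  6: (0,13) 1 'd'
  7: (13,1) 0 ''
  8: (1,12) 1 'e'
  9: (12,23) 1 'e'
  10: (23,9) 1 'e'
  11: (9,24) 0 ''
  12: (24,22) 1 'f'
  13: (22,8) 2 'fe'
  14: (8,14) 1 'f'
  15: (14,4) 2 'ff'
  16: (4,15) 3 'ffg'
  17: (15,5) 1 'f'
  18: (5,16) 2 'fg'
  19: (16,6) 0 ''
  20: (6,18) 1 'g'
  21: (18,11) 1 'g'
  22: (11,3) 1 'g'
  23: (3,17) 1 'g'
  24: (17,10) 2 'gg'

[0, 3, 0, 1, 1, 0, 1, 0, 1, 1, 1, 0, 1, 2, 1, 2, 3, 1, 2, 0, 1, 1, 1, 1, 2]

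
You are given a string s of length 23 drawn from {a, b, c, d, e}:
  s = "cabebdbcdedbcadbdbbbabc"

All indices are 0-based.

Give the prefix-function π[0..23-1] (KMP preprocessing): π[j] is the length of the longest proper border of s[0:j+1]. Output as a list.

π[0] = 0
j=1 s[j]='a': π[1]=0 (border '')
j=2 s[j]='b': π[2]=0 (border '')
j=3 s[j]='e': π[3]=0 (border '')
j=4 s[j]='b': π[4]=0 (border '')
j=5 s[j]='d': π[5]=0 (border '')
j=6 s[j]='b': π[6]=0 (border '')
j=7 s[j]='c': π[7]=1 (border 'c')
j=8 s[j]='d': k: 1→0; π[8]=0 (border '')
j=9 s[j]='e': π[9]=0 (border '')
j=10 s[j]='d': π[10]=0 (border '')
j=11 s[j]='b': π[11]=0 (border '')
j=12 s[j]='c': π[12]=1 (border 'c')
j=13 s[j]='a': π[13]=2 (border 'ca')
j=14 s[j]='d': k: 2→0; π[14]=0 (border '')
j=15 s[j]='b': π[15]=0 (border '')
j=16 s[j]='d': π[16]=0 (border '')
j=17 s[j]='b': π[17]=0 (border '')
j=18 s[j]='b': π[18]=0 (border '')
j=19 s[j]='b': π[19]=0 (border '')
j=20 s[j]='a': π[20]=0 (border '')
j=21 s[j]='b': π[21]=0 (border '')
j=22 s[j]='c': π[22]=1 (border 'c')

[0, 0, 0, 0, 0, 0, 0, 1, 0, 0, 0, 0, 1, 2, 0, 0, 0, 0, 0, 0, 0, 0, 1]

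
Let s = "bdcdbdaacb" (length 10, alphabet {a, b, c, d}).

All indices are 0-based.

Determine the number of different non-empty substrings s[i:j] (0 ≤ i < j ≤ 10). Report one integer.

48

sorted suffixes:
  #0 SA[0]=6  'aacb'
  #1 SA[1]=7  'acb'
  #2 SA[2]=9  'b'
  #3 SA[3]=4  'bdaacb'
  #4 SA[4]=0  'bdcdbdaacb'
  #5 SA[5]=8  'cb'
  #6 SA[6]=2  'cdbdaacb'
  #7 SA[7]=5  'daacb'
  #8 SA[8]=3  'dbdaacb'
  #9 SA[9]=1  'dcdbdaacb'

SA = [6, 7, 9, 4, 0, 8, 2, 5, 3, 1]
[i] adj suffixes → lcp
  [1] 6/7 → 1 ('a')
  [2] 7/9 → 0 ('')
  [3] 9/4 → 1 ('b')
  [4] 4/0 → 2 ('bd')
  [5] 0/8 → 0 ('')
  [6] 8/2 → 1 ('c')
  [7] 2/5 → 0 ('')
  [8] 5/3 → 1 ('d')
  [9] 3/1 → 1 ('d')

n(n+1)/2 = 10·11/2 = 55
Σ LCP = 0 + 1 + 0 + 1 + 2 + 0 + 1 + 0 + 1 + 1 = 7
distinct = 55 − 7 = 48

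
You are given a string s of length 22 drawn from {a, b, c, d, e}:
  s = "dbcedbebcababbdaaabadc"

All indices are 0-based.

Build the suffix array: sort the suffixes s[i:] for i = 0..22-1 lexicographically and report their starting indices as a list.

rank | idx | suffix
   0 |  15 | aaabadc
   1 |  16 | aabadc
   2 |   9 | ababbdaaabadc
   3 |  17 | abadc
   4 |  11 | abbdaaabadc
   5 |  19 | adc
   6 |  10 | babbdaaabadc
   7 |  18 | badc
   8 |  12 | bbdaaabadc
   9 |   7 | bcababbdaaabadc
  10 |   1 | bcedbebcababbdaaabadc
  11 |  13 | bdaaabadc
  12 |   5 | bebcababbdaaabadc
  13 |  21 | c
  14 |   8 | cababbdaaabadc
  15 |   2 | cedbebcababbdaaabadc
  16 |  14 | daaabadc
  17 |   0 | dbcedbebcababbdaaabadc
  18 |   4 | dbebcababbdaaabadc
  19 |  20 | dc
  20 |   6 | ebcababbdaaabadc
  21 |   3 | edbebcababbdaaabadc

[15, 16, 9, 17, 11, 19, 10, 18, 12, 7, 1, 13, 5, 21, 8, 2, 14, 0, 4, 20, 6, 3]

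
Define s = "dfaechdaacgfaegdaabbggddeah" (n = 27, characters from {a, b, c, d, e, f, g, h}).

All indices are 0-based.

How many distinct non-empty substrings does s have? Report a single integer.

rank→(start, suffix):
  0 → (16, 'aabbggddeah')
  1 → (7, 'aacgfaegdaabbggddeah')
  2 → (17, 'abbggddeah')
  3 → (8, 'acgfaegdaabbggddeah')
  4 → (2, 'aechdaacgfaegdaabbggddeah')
  5 → (12, 'aegdaabbggddeah')
  6 → (25, 'ah')
  7 → (18, 'bbggddeah')
  8 → (19, 'bggddeah')
  9 → (9, 'cgfaegdaabbggddeah')
  10 → (4, 'chdaacgfaegdaabbggddeah')
  11 → (15, 'daabbggddeah')
  12 → (6, 'daacgfaegdaabbggddeah')
  13 → (22, 'ddeah')
  14 → (23, 'deah')
  15 → (0, 'dfaechdaacgfaegdaabbggddeah')
  16 → (24, 'eah')
  17 → (3, 'echdaacgfaegdaabbggddeah')
  18 → (13, 'egdaabbggddeah')
  19 → (1, 'faechdaacgfaegdaabbggddeah')
  20 → (11, 'faegdaabbggddeah')
  21 → (14, 'gdaabbggddeah')
  22 → (21, 'gddeah')
  23 → (10, 'gfaegdaabbggddeah')
  24 → (20, 'ggddeah')
  25 → (26, 'h')
  26 → (5, 'hdaacgfaegdaabbggddeah')

SA = [16, 7, 17, 8, 2, 12, 25, 18, 19, 9, 4, 15, 6, 22, 23, 0, 24, 3, 13, 1, 11, 14, 21, 10, 20, 26, 5]
rank  pair      lcp
   1  s[16:],s[7:]  2  'aa'
   2  s[7:],s[17:]  1  'a'
   3  s[17:],s[8:]  1  'a'
   4  s[8:],s[2:]  1  'a'
   5  s[2:],s[12:]  2  'ae'
   6  s[12:],s[25:]  1  'a'
   7  s[25:],s[18:]  0  ''
   8  s[18:],s[19:]  1  'b'
   9  s[19:],s[9:]  0  ''
  10  s[9:],s[4:]  1  'c'
  11  s[4:],s[15:]  0  ''
  12  s[15:],s[6:]  3  'daa'
  13  s[6:],s[22:]  1  'd'
  14  s[22:],s[23:]  1  'd'
  15  s[23:],s[0:]  1  'd'
  16  s[0:],s[24:]  0  ''
  17  s[24:],s[3:]  1  'e'
  18  s[3:],s[13:]  1  'e'
  19  s[13:],s[1:]  0  ''
  20  s[1:],s[11:]  3  'fae'
  21  s[11:],s[14:]  0  ''
  22  s[14:],s[21:]  2  'gd'
  23  s[21:],s[10:]  1  'g'
  24  s[10:],s[20:]  1  'g'
  25  s[20:],s[26:]  0  ''
  26  s[26:],s[5:]  1  'h'

n(n+1)/2 = 27·28/2 = 378
Σ LCP = 0 + 2 + 1 + 1 + 1 + 2 + 1 + 0 + 1 + 0 + 1 + 0 + 3 + 1 + 1 + 1 + 0 + 1 + 1 + 0 + 3 + 0 + 2 + 1 + 1 + 0 + 1 = 26
distinct = 378 − 26 = 352

352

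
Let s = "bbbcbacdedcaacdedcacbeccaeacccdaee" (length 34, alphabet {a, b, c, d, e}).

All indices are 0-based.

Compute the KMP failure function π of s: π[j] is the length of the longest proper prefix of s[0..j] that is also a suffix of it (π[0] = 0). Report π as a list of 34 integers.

[0, 1, 2, 0, 1, 0, 0, 0, 0, 0, 0, 0, 0, 0, 0, 0, 0, 0, 0, 0, 1, 0, 0, 0, 0, 0, 0, 0, 0, 0, 0, 0, 0, 0]

π[0] = 0
j=1 s[j]='b': π[1]=1 (border 'b')
j=2 s[j]='b': π[2]=2 (border 'bb')
j=3 s[j]='c': k: 2→1→0; π[3]=0 (border '')
j=4 s[j]='b': π[4]=1 (border 'b')
j=5 s[j]='a': k: 1→0; π[5]=0 (border '')
j=6 s[j]='c': π[6]=0 (border '')
j=7 s[j]='d': π[7]=0 (border '')
j=8 s[j]='e': π[8]=0 (border '')
j=9 s[j]='d': π[9]=0 (border '')
j=10 s[j]='c': π[10]=0 (border '')
j=11 s[j]='a': π[11]=0 (border '')
j=12 s[j]='a': π[12]=0 (border '')
j=13 s[j]='c': π[13]=0 (border '')
j=14 s[j]='d': π[14]=0 (border '')
j=15 s[j]='e': π[15]=0 (border '')
j=16 s[j]='d': π[16]=0 (border '')
j=17 s[j]='c': π[17]=0 (border '')
j=18 s[j]='a': π[18]=0 (border '')
j=19 s[j]='c': π[19]=0 (border '')
j=20 s[j]='b': π[20]=1 (border 'b')
j=21 s[j]='e': k: 1→0; π[21]=0 (border '')
j=22 s[j]='c': π[22]=0 (border '')
j=23 s[j]='c': π[23]=0 (border '')
j=24 s[j]='a': π[24]=0 (border '')
j=25 s[j]='e': π[25]=0 (border '')
j=26 s[j]='a': π[26]=0 (border '')
j=27 s[j]='c': π[27]=0 (border '')
j=28 s[j]='c': π[28]=0 (border '')
j=29 s[j]='c': π[29]=0 (border '')
j=30 s[j]='d': π[30]=0 (border '')
j=31 s[j]='a': π[31]=0 (border '')
j=32 s[j]='e': π[32]=0 (border '')
j=33 s[j]='e': π[33]=0 (border '')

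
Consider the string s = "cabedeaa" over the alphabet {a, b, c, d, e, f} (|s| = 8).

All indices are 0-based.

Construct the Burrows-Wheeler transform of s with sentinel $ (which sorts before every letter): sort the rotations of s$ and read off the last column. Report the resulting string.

aaeca$edb

rank  rotation   last
    0  $cabedeaa  a
    1  a$cabedea  a
    2  aa$cabede  e
    3  abedeaa$c  c
    4  bedeaa$ca  a
    5  cabedeaa$  $
    6  deaa$cabe  e
    7  eaa$cabed  d
    8  edeaa$cab  b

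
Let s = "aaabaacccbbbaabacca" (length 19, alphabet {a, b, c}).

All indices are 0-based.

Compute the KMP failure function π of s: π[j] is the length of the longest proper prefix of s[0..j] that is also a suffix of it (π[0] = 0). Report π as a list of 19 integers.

π[0] = 0
j=1 s[j]='a': π[1]=1 (border 'a')
j=2 s[j]='a': π[2]=2 (border 'aa')
j=3 s[j]='b': k: 2→1→0; π[3]=0 (border '')
j=4 s[j]='a': π[4]=1 (border 'a')
j=5 s[j]='a': π[5]=2 (border 'aa')
j=6 s[j]='c': k: 2→1→0; π[6]=0 (border '')
j=7 s[j]='c': π[7]=0 (border '')
j=8 s[j]='c': π[8]=0 (border '')
j=9 s[j]='b': π[9]=0 (border '')
j=10 s[j]='b': π[10]=0 (border '')
j=11 s[j]='b': π[11]=0 (border '')
j=12 s[j]='a': π[12]=1 (border 'a')
j=13 s[j]='a': π[13]=2 (border 'aa')
j=14 s[j]='b': k: 2→1→0; π[14]=0 (border '')
j=15 s[j]='a': π[15]=1 (border 'a')
j=16 s[j]='c': k: 1→0; π[16]=0 (border '')
j=17 s[j]='c': π[17]=0 (border '')
j=18 s[j]='a': π[18]=1 (border 'a')

[0, 1, 2, 0, 1, 2, 0, 0, 0, 0, 0, 0, 1, 2, 0, 1, 0, 0, 1]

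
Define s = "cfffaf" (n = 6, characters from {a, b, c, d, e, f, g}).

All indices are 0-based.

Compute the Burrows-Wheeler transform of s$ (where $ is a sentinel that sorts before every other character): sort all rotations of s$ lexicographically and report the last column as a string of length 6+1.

rank  rotation last
    0  $cfffaf  f
    1  af$cfff  f
    2  cfffaf$  $
    3  f$cfffa  a
    4  faf$cff  f
    5  ffaf$cf  f
    6  fffaf$c  c

ff$affc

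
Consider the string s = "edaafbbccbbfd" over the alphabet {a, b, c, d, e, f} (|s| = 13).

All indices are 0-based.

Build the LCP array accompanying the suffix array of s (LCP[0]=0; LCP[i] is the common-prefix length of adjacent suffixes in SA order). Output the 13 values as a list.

[0, 1, 0, 2, 1, 1, 0, 1, 0, 1, 0, 0, 1]

rank | idx | suffix
   0 |   2 | aafbbccbbfd
   1 |   3 | afbbccbbfd
   2 |   5 | bbccbbfd
   3 |   9 | bbfd
   4 |   6 | bccbbfd
   5 |  10 | bfd
   6 |   8 | cbbfd
   7 |   7 | ccbbfd
   8 |  12 | d
   9 |   1 | daafbbccbbfd
  10 |   0 | edaafbbccbbfd
  11 |   4 | fbbccbbfd
  12 |  11 | fd

SA = [2, 3, 5, 9, 6, 10, 8, 7, 12, 1, 0, 4, 11]
i: (SA[i-1],SA[i]) lcp shared
  1: (2,3) 1 'a'
  2: (3,5) 0 ''
  3: (5,9) 2 'bb'
  4: (9,6) 1 'b'
  5: (6,10) 1 'b'
  6: (10,8) 0 ''
  7: (8,7) 1 'c'
  8: (7,12) 0 ''
  9: (12,1) 1 'd'
  10: (1,0) 0 ''
  11: (0,4) 0 ''
  12: (4,11) 1 'f'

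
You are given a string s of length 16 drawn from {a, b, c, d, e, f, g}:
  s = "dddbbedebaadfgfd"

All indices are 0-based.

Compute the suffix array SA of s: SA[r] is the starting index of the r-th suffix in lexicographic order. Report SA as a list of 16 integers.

sorted suffixes:
  #0 SA[0]=9  'aadfgfd'
  #1 SA[1]=10  'adfgfd'
  #2 SA[2]=8  'baadfgfd'
  #3 SA[3]=3  'bbedebaadfgfd'
  #4 SA[4]=4  'bedebaadfgfd'
  #5 SA[5]=15  'd'
  #6 SA[6]=2  'dbbedebaadfgfd'
  #7 SA[7]=1  'ddbbedebaadfgfd'
  #8 SA[8]=0  'dddbbedebaadfgfd'
  #9 SA[9]=6  'debaadfgfd'
  #10 SA[10]=11  'dfgfd'
  #11 SA[11]=7  'ebaadfgfd'
  #12 SA[12]=5  'edebaadfgfd'
  #13 SA[13]=14  'fd'
  #14 SA[14]=12  'fgfd'
  #15 SA[15]=13  'gfd'

[9, 10, 8, 3, 4, 15, 2, 1, 0, 6, 11, 7, 5, 14, 12, 13]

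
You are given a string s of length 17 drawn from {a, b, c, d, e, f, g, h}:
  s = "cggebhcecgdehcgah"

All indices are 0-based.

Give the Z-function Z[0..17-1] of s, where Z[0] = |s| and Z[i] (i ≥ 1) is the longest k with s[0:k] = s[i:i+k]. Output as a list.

[17, 0, 0, 0, 0, 0, 1, 0, 2, 0, 0, 0, 0, 2, 0, 0, 0]

Z[0]=17
i=1: fresh scan; Z[1]=0
i=2: fresh scan; Z[2]=0
i=3: fresh scan; Z[3]=0
i=4: fresh scan; Z[4]=0
i=5: fresh scan; Z[5]=0
i=6: fresh scan; Z[6]=1 scan→box=[6,7)
i=7: fresh scan; Z[7]=0
i=8: fresh scan; Z[8]=2 scan→box=[8,10)
i=9: min(r-i=1, Z[1]=0)=0; Z[9]=0
i=10: fresh scan; Z[10]=0
i=11: fresh scan; Z[11]=0
i=12: fresh scan; Z[12]=0
i=13: fresh scan; Z[13]=2 scan→box=[13,15)
i=14: min(r-i=1, Z[1]=0)=0; Z[14]=0
i=15: fresh scan; Z[15]=0
i=16: fresh scan; Z[16]=0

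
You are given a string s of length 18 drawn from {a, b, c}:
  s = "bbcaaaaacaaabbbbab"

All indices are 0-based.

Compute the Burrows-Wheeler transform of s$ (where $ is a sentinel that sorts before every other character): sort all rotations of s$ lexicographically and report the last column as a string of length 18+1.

bcacaaabaaabbba$bba

rank  rotation             last
    0  $bbcaaaaacaaabbbbab  b
    1  aaaaacaaabbbbab$bbc  c
    2  aaaacaaabbbbab$bbca  a
    3  aaabbbbab$bbcaaaaac  c
    4  aaacaaabbbbab$bbcaa  a
    5  aabbbbab$bbcaaaaaca  a
    6  aacaaabbbbab$bbcaaa  a
    7  ab$bbcaaaaacaaabbbb  b
    8  abbbbab$bbcaaaaacaa  a
    9  acaaabbbbab$bbcaaaa  a
   10  b$bbcaaaaacaaabbbba  a
   11  bab$bbcaaaaacaaabbb  b
   12  bbab$bbcaaaaacaaabb  b
   13  bbbab$bbcaaaaacaaab  b
   14  bbbbab$bbcaaaaacaaa  a
   15  bbcaaaaacaaabbbbab$  $
   16  bcaaaaacaaabbbbab$b  b
   17  caaaaacaaabbbbab$bb  b
   18  caaabbbbab$bbcaaaaa  a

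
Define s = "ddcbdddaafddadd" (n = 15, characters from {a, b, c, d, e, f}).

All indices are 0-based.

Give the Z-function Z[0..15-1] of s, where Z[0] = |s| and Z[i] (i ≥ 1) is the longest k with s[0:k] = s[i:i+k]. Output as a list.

[15, 1, 0, 0, 2, 2, 1, 0, 0, 0, 2, 1, 0, 2, 1]

Z[0]=15
i=1: fresh scan; Z[1]=1 extend→box=[1,2)
i=2: fresh scan; Z[2]=0
i=3: fresh scan; Z[3]=0
i=4: fresh scan; Z[4]=2 extend→box=[4,6)
i=5: min(r-i=1, Z[1]=1)=1; Z[5]=2 extend→box=[5,7)
i=6: min(r-i=1, Z[1]=1)=1; Z[6]=1
i=7: fresh scan; Z[7]=0
i=8: fresh scan; Z[8]=0
i=9: fresh scan; Z[9]=0
i=10: fresh scan; Z[10]=2 extend→box=[10,12)
i=11: min(r-i=1, Z[1]=1)=1; Z[11]=1
i=12: fresh scan; Z[12]=0
i=13: fresh scan; Z[13]=2 extend→box=[13,15)
i=14: min(r-i=1, Z[1]=1)=1; Z[14]=1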